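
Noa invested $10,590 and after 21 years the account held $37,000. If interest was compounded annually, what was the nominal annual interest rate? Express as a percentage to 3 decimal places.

The 21-period growth factor is 37,000/10,590 = 3.49386.
r = 3.49386^(1/21) − 1 ≈ 0.061382, i.e. 6.13820%.

6.138%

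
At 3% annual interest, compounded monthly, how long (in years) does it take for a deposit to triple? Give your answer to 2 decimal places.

(1 + 0.0025)^(12t) = 3.
12t = ln 3 / ln(1 + 0.0025) ≈ 1.0986/0.00249688 ≈ 439.9940.
t ≈ 36.6662.

36.67 years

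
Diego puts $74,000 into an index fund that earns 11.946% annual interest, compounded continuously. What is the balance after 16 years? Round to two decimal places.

A = P·e^(rt) = 74,000·e^(0.11946·16) = 74,000·e^1.91136.
e^1.91136 ≈ 6.76227924739, so A ≈ 500,408.6643.

$500,408.66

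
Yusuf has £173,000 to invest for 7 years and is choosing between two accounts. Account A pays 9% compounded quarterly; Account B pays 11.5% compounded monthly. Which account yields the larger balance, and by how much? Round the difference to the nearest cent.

Account B, by £62,901.94

A: (1 + 0.0225)^28 ≈ 1.86454499007, so 173,000 × 1.86454499007 ≈ 322,566.2833.
B: (1 + 0.115/12)^84 ≈ 2.22814004377, so 173,000 × 2.22814004377 ≈ 385,468.2276.
Difference ≈ 62,901.9443 in favor of B.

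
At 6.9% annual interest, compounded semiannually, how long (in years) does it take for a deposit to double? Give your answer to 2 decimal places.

10.22 years

(1 + 0.0345)^(2t) = 2.
2t = ln 2 / ln(1 + 0.0345) ≈ 0.69315/0.0339182 ≈ 20.4358.
t ≈ 10.2179.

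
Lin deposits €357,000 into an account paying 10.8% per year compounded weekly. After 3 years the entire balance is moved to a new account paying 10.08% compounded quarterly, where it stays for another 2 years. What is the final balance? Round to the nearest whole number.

€602,147

Phase 1: 357,000·(1 + 0.108/52)^156 ≈ 493,439.2670.
Phase 2: 493,439.2670·(1 + 0.0252)^8 ≈ 602,146.9445.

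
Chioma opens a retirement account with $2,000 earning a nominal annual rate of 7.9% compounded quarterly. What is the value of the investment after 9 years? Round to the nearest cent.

$4,043.93

Growth factor = (1 + 0.01975)^36 ≈ 2.021965325.
A ≈ 2,000 × 2.021965325 ≈ 4,043.9307.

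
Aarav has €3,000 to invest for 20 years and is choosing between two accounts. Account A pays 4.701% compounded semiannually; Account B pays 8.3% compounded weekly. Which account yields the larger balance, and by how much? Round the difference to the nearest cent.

Account A growth factor: (1 + 0.023505)^40 ≈ 2.532787443; balance ≈ 7,598.3623.
Account B growth factor: (1 + 0.083/52)^1040 ≈ 5.2523552778; balance ≈ 15,757.0658.
Account B is larger by 8,158.7035.

Account B, by €8,158.70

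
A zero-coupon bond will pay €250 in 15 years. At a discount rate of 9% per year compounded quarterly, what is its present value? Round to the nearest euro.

€66

Periodic rate = 9%/4 = 0.0225; 60 periods.
P = 250/(1 + 0.0225)^60 ≈ 250/3.80013479 ≈ 65.7871.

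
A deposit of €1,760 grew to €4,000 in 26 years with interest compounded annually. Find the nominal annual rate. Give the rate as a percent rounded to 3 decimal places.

The 26-period growth factor is 4,000/1,760 = 2.27273.
r = 2.27273^(1/26) − 1 ≈ 0.03208, i.e. 3.20800%.

3.208%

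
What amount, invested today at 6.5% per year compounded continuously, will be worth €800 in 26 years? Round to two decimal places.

P = A·e^(−rt) = 800·e^(−1.69).
e^(−1.69) ≈ 0.184519524, so P ≈ 147.6156.

€147.62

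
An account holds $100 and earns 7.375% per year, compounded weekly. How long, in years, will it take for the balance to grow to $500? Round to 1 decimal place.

21.8 years

We need (1 + 0.00141827)^(52t) = 5, so 52t = ln 5 / ln 1.001418 ≈ 1135.5947.
t ≈ 1135.5947/52 = 21.8384 years.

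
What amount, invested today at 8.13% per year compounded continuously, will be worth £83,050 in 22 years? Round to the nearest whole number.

P = A·e^(−rt) = 83,050·e^(−1.7886).
e^(−1.7886) ≈ 0.1671940776, so P ≈ 13,885.4681.

£13,885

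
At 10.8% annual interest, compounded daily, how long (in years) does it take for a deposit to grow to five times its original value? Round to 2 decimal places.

14.90 years

(1 + 0.00029589)^(365t) = 5.
365t = ln 5 / ln(1 + 0.00029589) ≈ 1.6094/0.000295847 ≈ 5440.1087.
t ≈ 14.9044.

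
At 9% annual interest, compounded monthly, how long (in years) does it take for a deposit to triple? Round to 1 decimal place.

12.3 years

(1 + 0.0075)^(12t) = 3.
12t = ln 3 / ln(1 + 0.0075) ≈ 1.0986/0.00747201 ≈ 147.0303.
t ≈ 12.2525.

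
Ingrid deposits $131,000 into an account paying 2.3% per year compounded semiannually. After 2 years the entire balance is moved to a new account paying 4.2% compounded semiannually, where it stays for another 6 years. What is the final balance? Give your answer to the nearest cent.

$175,972.07

Phase 1: 131,000·(1 + 0.0115)^4 ≈ 137,130.7477.
Phase 2: 137,130.7477·(1 + 0.021)^12 ≈ 175,972.0726.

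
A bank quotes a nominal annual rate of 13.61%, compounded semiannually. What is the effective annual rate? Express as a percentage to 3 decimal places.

14.073%

EAR = (1 + 13.61%/2)^2 − 1 = (1 + 0.06805)^2 − 1.
(1 + 0.06805)^2 ≈ 1.140731, so EAR ≈ 14.07308%.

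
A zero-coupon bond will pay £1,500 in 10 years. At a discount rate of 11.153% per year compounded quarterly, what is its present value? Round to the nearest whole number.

Periodic rate = 11.153%/4 = 0.0278825; 40 periods.
P = 1,500/(1 + 0.0278825)^40 ≈ 1,500/3.004269476 ≈ 499.2894.

£499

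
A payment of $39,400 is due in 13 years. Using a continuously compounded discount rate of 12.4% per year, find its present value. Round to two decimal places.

P = A·e^(−rt) = 39,400·e^(−1.612).
e^(−1.612) ≈ 0.19948823836, so P ≈ 7,859.8366.

$7,859.84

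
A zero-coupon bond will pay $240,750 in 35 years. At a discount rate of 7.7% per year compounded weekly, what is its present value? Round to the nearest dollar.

Growth factor = (1 + 0.077/52)^1820 ≈ 14.7760352871.
P = 240,750/14.7760352871 ≈ 16,293.2746.

$16,293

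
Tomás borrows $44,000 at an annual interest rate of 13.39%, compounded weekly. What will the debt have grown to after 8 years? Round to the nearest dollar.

Growth factor = (1 + 0.002575)^416 ≈ 2.91486408607.
A ≈ 44,000 × 2.91486408607 ≈ 128,254.0198.

$128,254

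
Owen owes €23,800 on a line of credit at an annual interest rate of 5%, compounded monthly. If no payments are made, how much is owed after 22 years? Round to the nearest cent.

€71,335.94

Periodic rate = 5%/12 = 0.00416667; periods = 12·22 = 264.
A = 23,800·(1 + 0.05/12)^264 ≈ 23,800·2.9973083799 ≈ 71,335.9394.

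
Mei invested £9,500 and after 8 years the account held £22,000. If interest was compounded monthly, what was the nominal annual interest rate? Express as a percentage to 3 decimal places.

(1 + r/12)^96 = 22,000/9,500 = 2.31579.
1 + r/12 = 2.31579^(1/96) ≈ 1.008786, so r/12 ≈ 0.00878577.
r ≈ 12·0.00878577 = 10.54293%.

10.543%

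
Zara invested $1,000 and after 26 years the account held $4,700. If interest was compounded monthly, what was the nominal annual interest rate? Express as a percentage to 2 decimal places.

The 312-period growth factor is 4,700/1,000 = 4.7.
r/12 = 4.7^(1/312) − 1 ≈ 0.00497246, so r ≈ 12·0.00497246 = 5.96695%.

5.97%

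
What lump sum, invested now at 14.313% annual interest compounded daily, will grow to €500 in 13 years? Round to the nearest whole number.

€78

Periodic rate = 14.313%/365 = 0.000392137; 4745 periods.
P = 500/(1 + 0.14313/365)^4745 ≈ 500/6.42582658 ≈ 77.8110.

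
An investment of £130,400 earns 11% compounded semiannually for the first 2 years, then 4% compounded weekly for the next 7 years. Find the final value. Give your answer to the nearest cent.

£213,719.00

Phase 1: 130,400·(1 + 0.055)^4 ≈ 161,542.7344.
Phase 2: 161,542.7344·(1 + 0.04/52)^364 ≈ 213,719.0026.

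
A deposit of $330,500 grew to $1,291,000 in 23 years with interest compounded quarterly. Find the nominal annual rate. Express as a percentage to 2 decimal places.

5.97%

(1 + r/4)^92 = 1,291,000/330,500 = 3.9062.
1 + r/4 = 3.9062^(1/92) ≈ 1.014921, so r/4 ≈ 0.0149207.
r ≈ 4·0.0149207 = 5.96829%.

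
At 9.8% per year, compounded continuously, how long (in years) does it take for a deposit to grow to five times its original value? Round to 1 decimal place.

e^(0.098t) = 5, so 0.098t = ln 5 ≈ 1.6094.
t ≈ 1.6094/0.098 ≈ 16.4228.

16.4 years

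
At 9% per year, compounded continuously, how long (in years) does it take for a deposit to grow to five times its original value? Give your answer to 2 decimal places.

e^(0.09t) = 5, so 0.09t = ln 5 ≈ 1.6094.
t ≈ 1.6094/0.09 ≈ 17.8826.

17.88 years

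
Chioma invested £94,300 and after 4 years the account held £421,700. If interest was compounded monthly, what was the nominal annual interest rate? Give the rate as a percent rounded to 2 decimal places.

38.04%

(1 + r/12)^48 = 421,700/94,300 = 4.4719.
1 + r/12 = 4.4719^(1/48) ≈ 1.031696, so r/12 ≈ 0.0316964.
r ≈ 12·0.0316964 = 38.03568%.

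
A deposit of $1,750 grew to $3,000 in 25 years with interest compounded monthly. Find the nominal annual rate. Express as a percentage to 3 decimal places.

2.158%

(1 + r/12)^300 = 3,000/1,750 = 1.71429.
1 + r/12 = 1.71429^(1/300) ≈ 1.001798, so r/12 ≈ 0.00179827.
r ≈ 12·0.00179827 = 2.15792%.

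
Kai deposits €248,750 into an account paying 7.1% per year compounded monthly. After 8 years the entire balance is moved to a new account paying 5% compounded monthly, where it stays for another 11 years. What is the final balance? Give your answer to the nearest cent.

Phase 1: 248,750·(1 + 0.071/12)^96 ≈ 438,243.4778.
Phase 2: 438,243.4778·(1 + 0.05/12)^132 ≈ 758,719.3765.

€758,719.38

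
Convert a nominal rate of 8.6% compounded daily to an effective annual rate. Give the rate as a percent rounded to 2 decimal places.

One year is 365 periods at 0.000235616 each: (1 + 0.000235616)^365 ≈ 1.089795.
EAR = 1.089795 − 1 ≈ 8.97953%.

8.98%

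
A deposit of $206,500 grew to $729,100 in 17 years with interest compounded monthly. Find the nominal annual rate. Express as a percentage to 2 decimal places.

7.44%

(1 + r/12)^204 = 729,100/206,500 = 3.53075.
1 + r/12 = 3.53075^(1/204) ≈ 1.006203, so r/12 ≈ 0.00620303.
r ≈ 12·0.00620303 = 7.44364%.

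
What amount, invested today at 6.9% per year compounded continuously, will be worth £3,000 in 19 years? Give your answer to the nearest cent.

P = A·e^(−rt) = 3,000·e^(−1.311).
e^(−1.311) ≈ 0.2695503712, so P ≈ 808.6511.

£808.65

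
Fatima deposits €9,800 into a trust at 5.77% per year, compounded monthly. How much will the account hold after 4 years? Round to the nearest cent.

€12,337.33

Growth factor = (1 + 0.0577/12)^48 ≈ 1.2589107849.
A ≈ 9,800 × 1.2589107849 ≈ 12,337.3257.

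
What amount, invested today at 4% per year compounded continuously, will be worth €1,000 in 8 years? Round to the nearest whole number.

€726

P = A·e^(−rt) = 1,000·e^(−0.32).
e^(−0.32) ≈ 0.726149037, so P ≈ 726.1490.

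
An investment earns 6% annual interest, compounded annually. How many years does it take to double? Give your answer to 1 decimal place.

(1 + 0.06)^t = 2.
t = ln 2 / ln(1 + 0.06) ≈ 0.69315/0.0582689 ≈ 11.8957.

11.9 years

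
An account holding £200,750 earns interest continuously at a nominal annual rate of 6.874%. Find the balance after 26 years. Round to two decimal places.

£1,199,068.58

A = P·e^(rt) = 200,750·e^(0.06874·26) = 200,750·e^1.78724.
e^1.78724 ≈ 5.972944369229, so A ≈ 1,199,068.5821.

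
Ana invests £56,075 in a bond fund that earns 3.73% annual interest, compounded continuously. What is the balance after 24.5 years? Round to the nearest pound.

£139,846

A = P·e^(rt) = 56,075·e^(0.0373·24.5) = 56,075·e^0.91385.
e^0.91385 ≈ 2.49390561073, so A ≈ 139,845.7571.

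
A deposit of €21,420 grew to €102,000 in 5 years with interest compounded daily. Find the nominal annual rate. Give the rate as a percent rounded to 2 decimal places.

(1 + r/365)^1825 = 102,000/21,420 = 4.7619.
1 + r/365 = 4.7619^(1/1825) ≈ 1.000856, so r/365 ≈ 0.000855515.
r ≈ 365·0.000855515 = 31.22630%.

31.23%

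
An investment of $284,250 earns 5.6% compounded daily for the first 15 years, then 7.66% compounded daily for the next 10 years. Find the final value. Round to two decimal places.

$1,416,167.18

Phase 1: 284,250·(1 + 0.056/365)^5475 ≈ 658,384.8909.
Phase 2: 658,384.8909·(1 + 0.0766/365)^3650 ≈ 1,416,167.1833.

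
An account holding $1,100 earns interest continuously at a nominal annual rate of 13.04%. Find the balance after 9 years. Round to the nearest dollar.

$3,557

A = P·e^(rt) = 1,100·e^(0.1304·9) = 1,100·e^1.1736.
e^1.1736 ≈ 3.233612716, so A ≈ 3,556.9740.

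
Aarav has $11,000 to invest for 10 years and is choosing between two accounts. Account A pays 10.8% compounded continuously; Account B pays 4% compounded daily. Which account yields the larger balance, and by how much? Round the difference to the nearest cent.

Account A, by $15,981.76

A: e^(0.108·10) = e^1.08 ≈ 2.9446795511, so 11,000 × 2.9446795511 ≈ 32,391.4751.
B: (1 + 0.04/365)^3650 ≈ 1.4917920029, so 11,000 × 1.4917920029 ≈ 16,409.7120.
Difference ≈ 15,981.7630 in favor of A.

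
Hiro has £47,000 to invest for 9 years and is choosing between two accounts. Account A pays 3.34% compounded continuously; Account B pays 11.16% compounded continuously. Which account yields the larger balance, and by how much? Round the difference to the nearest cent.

Account B, by £64,841.18

A: e^(0.0334·9) = e^0.3006 ≈ 1.3506689659, so 47,000 × 1.3506689659 ≈ 63,481.4414.
B: e^(0.1116·9) = e^1.0044 ≈ 2.73026862011, so 47,000 × 2.73026862011 ≈ 128,322.6251.
Difference ≈ 64,841.1837 in favor of B.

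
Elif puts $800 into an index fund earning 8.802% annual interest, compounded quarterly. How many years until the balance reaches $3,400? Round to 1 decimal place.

16.6 years

(1 + 0.022005)^(4t) = 3,400/800 = 4.25.
4t·ln(1 + 0.022005) = ln(4.25); 4t = 1.4469/0.0217664 ≈ 66.4749.
t ≈ 16.6187 years.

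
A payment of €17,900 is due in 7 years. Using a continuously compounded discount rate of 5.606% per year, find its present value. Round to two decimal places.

€12,090.02

P = A·e^(−rt) = 17,900·e^(−0.39242).
e^(−0.39242) ≈ 0.67542037782, so P ≈ 12,090.0248.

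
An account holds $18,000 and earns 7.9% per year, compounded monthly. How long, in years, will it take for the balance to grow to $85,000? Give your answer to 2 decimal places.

19.71 years

(1 + 0.00658333)^(12t) = 85,000/18,000 = 4.7222.
12t·ln(1 + 0.00658333) = ln(4.7222); 12t = 1.5523/0.00656176 ≈ 236.5646.
t ≈ 19.7137 years.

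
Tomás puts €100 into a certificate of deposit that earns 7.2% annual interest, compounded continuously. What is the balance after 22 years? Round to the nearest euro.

€487

A = P·e^(rt) = 100·e^(0.072·22) = 100·e^1.584.
e^1.584 ≈ 4.87441453, so A ≈ 487.4415.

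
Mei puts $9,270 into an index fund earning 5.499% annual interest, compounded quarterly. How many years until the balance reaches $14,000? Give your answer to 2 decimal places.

7.55 years

(1 + 0.0137475)^(4t) = 14,000/9,270 = 1.5102.
4t·ln(1 + 0.0137475) = ln(1.5102); 4t = 0.41227/0.0136539 ≈ 30.1947.
t ≈ 7.5487 years.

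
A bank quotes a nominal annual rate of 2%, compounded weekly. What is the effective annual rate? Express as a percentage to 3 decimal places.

2.020%

One year is 52 periods at 0.000384615 each: (1 + 0.000384615)^52 ≈ 1.020197.
EAR = 1.020197 − 1 ≈ 2.01974%.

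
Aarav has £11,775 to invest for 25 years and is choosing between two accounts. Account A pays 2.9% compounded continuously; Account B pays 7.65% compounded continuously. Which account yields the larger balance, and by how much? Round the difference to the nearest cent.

Account A growth factor: e^(0.029·25) = e^0.725 ≈ 2.0647311; balance ≈ 24,312.2087.
Account B growth factor: e^(0.0765·25) = e^1.9125 ≈ 6.7699926415; balance ≈ 79,716.6634.
Account B is larger by 55,404.4547.

Account B, by £55,404.45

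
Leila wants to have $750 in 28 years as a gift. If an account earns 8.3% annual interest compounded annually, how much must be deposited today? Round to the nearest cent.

$80.44

Growth factor = (1 + 0.083)^28 ≈ 9.32388236.
P = 750/9.32388236 ≈ 80.4386.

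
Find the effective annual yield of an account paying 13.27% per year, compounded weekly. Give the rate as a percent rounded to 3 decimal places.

EAR = (1 + 13.27%/52)^52 − 1 = (1 + 0.00255192)^52 − 1.
(1 + 0.00255192)^52 ≈ 1.141714, so EAR ≈ 14.17144%.

14.171%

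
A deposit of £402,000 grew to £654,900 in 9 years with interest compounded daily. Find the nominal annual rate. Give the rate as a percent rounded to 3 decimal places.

5.423%

(1 + r/365)^3285 = 654,900/402,000 = 1.6291.
1 + r/365 = 1.6291^(1/3285) ≈ 1.000149, so r/365 ≈ 0.000148574.
r ≈ 365·0.000148574 = 5.42296%.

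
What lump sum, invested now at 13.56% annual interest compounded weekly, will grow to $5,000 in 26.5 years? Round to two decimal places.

Periodic rate = 13.56%/52 = 0.00260769; 1378 periods.
P = 5,000/(1 + 0.1356/52)^1378 ≈ 5,000/36.18783051 ≈ 138.1680.

$138.17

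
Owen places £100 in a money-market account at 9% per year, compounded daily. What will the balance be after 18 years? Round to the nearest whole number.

£505

Growth factor = (1 + 0.09/365)^6570 ≈ 5.05208135.
A ≈ 100 × 5.05208135 ≈ 505.2081.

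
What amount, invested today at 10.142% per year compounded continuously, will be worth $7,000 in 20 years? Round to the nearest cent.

P = A·e^(−rt) = 7,000·e^(−2.0284).
e^(−2.0284) ≈ 0.1315458262, so P ≈ 920.8208.

$920.82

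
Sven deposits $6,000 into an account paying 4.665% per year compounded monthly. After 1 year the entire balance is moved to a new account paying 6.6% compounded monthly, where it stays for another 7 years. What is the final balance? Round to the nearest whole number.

After 1 years at 4.665%: 6,000 × 1.047660474 ≈ 6,285.9628.
Then 7 years at 6.6%: 6,285.9628 × 1.585237343 ≈ 9,964.7430.

$9,965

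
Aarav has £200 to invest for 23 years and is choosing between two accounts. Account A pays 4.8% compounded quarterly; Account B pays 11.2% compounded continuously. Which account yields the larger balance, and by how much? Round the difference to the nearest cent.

Account A growth factor: (1 + 0.012)^92 ≈ 2.99645079; balance ≈ 599.2902.
Account B growth factor: e^(0.112·23) = e^2.576 ≈ 13.14445504; balance ≈ 2,628.8910.
Account B is larger by 2,029.6008.

Account B, by £2,029.60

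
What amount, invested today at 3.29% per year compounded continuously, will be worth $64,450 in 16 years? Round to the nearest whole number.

P = A·e^(−rt) = 64,450·e^(−0.5264).
e^(−0.5264) ≈ 0.59072776631, so P ≈ 38,072.4045.

$38,072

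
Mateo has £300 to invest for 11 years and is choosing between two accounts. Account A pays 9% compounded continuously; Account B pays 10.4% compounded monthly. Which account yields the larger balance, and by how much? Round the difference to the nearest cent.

Account B, by £129.79

Account A growth factor: e^(0.09·11) = e^0.99 ≈ 2.69123447; balance ≈ 807.3703.
Account B growth factor: (1 + 0.104/12)^132 ≈ 3.12386533; balance ≈ 937.1596.
Account B is larger by 129.7893.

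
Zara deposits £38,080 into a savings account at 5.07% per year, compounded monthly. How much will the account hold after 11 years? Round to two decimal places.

£66,434.36

Growth factor = (1 + 0.004225)^132 ≈ 1.7445997622.
A ≈ 38,080 × 1.7445997622 ≈ 66,434.3589.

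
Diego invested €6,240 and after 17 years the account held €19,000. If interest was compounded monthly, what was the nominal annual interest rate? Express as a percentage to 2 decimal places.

(1 + r/12)^204 = 19,000/6,240 = 3.04487.
1 + r/12 = 3.04487^(1/204) ≈ 1.005473, so r/12 ≈ 0.00547305.
r ≈ 12·0.00547305 = 6.56766%.

6.57%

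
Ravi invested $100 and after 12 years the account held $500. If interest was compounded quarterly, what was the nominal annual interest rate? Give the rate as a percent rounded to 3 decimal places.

13.639%

The 48-period growth factor is 500/100 = 5.
r/4 = 5^(1/48) − 1 ≈ 0.0340984, so r ≈ 4·0.0340984 = 13.63937%.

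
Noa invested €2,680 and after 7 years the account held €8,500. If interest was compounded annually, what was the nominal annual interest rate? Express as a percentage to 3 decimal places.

(1 + r)^7 = 8,500/2,680 = 3.17164.
1 + r = 3.17164^(1/7) ≈ 1.179267, so r ≈ 0.179267.
r ≈ 17.92667%.

17.927%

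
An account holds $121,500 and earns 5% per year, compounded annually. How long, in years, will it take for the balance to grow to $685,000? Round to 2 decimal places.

(1 + 0.05)^t = 685,000/121,500 = 5.6379.
t·ln(1 + 0.05) = ln(5.6379); t = 1.7295/0.0487902 ≈ 35.4478.

35.45 years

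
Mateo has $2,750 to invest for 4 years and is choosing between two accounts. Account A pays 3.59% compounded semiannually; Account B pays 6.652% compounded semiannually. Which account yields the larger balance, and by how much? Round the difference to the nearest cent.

Account A growth factor: (1 + 0.01795)^8 ≈ 1.15295292; balance ≈ 3,170.6205.
Account B growth factor: (1 + 0.03326)^8 ≈ 1.299202767; balance ≈ 3,572.8076.
Account B is larger by 402.1871.

Account B, by $402.19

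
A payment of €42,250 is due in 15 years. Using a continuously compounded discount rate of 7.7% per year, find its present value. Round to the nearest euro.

€13,311

P = A·e^(−rt) = 42,250·e^(−1.155).
e^(−1.155) ≈ 0.3150575369, so P ≈ 13,311.1809.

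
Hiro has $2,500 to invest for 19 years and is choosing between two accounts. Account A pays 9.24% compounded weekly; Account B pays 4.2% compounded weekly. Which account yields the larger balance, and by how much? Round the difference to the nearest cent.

Account A, by $8,893.83

Account A growth factor: (1 + 0.0924/52)^988 ≈ 5.7779102115; balance ≈ 14,444.7755.
Account B growth factor: (1 + 0.042/52)^988 ≈ 2.220379005; balance ≈ 5,550.9475.
Account A is larger by 8,893.8280.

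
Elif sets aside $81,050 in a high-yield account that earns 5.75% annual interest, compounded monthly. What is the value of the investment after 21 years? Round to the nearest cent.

$270,340.56

Periodic rate = 5.75%/12 = 0.00479167; periods = 12·21 = 252.
A = 81,050·(1 + 0.0575/12)^252 ≈ 81,050·3.33547880772 ≈ 270,340.5574.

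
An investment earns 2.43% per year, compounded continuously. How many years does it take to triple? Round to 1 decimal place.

e^(0.0243t) = 3, so 0.0243t = ln 3 ≈ 1.0986.
t ≈ 1.0986/0.0243 ≈ 45.2104.

45.2 years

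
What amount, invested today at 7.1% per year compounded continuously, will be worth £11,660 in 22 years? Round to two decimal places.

P = A·e^(−rt) = 11,660·e^(−1.562).
e^(−1.562) ≈ 0.20971621905, so P ≈ 2,445.2911.

£2,445.29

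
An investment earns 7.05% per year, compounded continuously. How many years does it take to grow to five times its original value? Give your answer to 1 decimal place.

22.8 years

e^(0.0705t) = 5, so 0.0705t = ln 5 ≈ 1.6094.
t ≈ 1.6094/0.0705 ≈ 22.8289.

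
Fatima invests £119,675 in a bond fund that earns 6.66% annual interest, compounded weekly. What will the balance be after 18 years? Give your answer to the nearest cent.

£396,554.19

Growth factor = (1 + 0.0666/52)^936 ≈ 3.31359254483.
A ≈ 119,675 × 3.31359254483 ≈ 396,554.1878.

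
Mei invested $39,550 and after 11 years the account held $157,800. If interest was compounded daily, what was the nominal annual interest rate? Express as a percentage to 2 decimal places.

12.58%

The 4015-period growth factor is 157,800/39,550 = 3.98989.
r/365 = 3.98989^(1/4015) − 1 ≈ 0.000344708, so r ≈ 365·0.000344708 = 12.58183%.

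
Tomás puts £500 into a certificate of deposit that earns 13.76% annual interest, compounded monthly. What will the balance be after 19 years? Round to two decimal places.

Growth factor = (1 + 0.1376/12)^228 ≈ 13.45733595.
A ≈ 500 × 13.45733595 ≈ 6,728.6680.

£6,728.67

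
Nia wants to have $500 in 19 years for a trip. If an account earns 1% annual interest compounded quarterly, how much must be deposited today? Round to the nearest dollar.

Periodic rate = 1%/4 = 0.0025; 76 periods.
P = 500/(1 + 0.0025)^76 ≈ 500/1.20896291 ≈ 413.5776.

$414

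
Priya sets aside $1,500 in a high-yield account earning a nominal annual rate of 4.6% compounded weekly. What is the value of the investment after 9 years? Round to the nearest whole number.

Growth factor = (1 + 0.046/52)^468 ≈ 1.512580288.
A ≈ 1,500 × 1.512580288 ≈ 2,268.8704.

$2,269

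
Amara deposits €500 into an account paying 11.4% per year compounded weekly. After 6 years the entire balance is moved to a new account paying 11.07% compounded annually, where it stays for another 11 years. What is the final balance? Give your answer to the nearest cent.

€3,142.44

Phase 1: 500·(1 + 0.114/52)^312 ≈ 990.1529.
Phase 2: 990.1529·(1 + 0.1107)^11 ≈ 3,142.4384.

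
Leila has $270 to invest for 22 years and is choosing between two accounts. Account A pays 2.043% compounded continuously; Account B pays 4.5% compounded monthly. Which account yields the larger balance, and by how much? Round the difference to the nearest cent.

Account B, by $302.07

Account A growth factor: e^(0.02043·22) = e^0.44946 ≈ 1.56746553; balance ≈ 423.2157.
Account B growth factor: (1 + 0.00375)^264 ≈ 2.68625593; balance ≈ 725.2891.
Account B is larger by 302.0734.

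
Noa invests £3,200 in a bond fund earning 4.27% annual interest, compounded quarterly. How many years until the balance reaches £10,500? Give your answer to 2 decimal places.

(1 + 0.010675)^(4t) = 10,500/3,200 = 3.2812.
4t·ln(1 + 0.010675) = ln(3.2812); 4t = 1.1882/0.0106184 ≈ 111.9021.
t ≈ 27.9755 years.

27.98 years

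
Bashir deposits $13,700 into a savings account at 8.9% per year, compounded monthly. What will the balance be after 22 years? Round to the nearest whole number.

$96,368

Periodic rate = 8.9%/12 = 0.00741667; periods = 12·22 = 264.
A = 13,700·(1 + 0.089/12)^264 ≈ 13,700·7.0341354196 ≈ 96,367.6552.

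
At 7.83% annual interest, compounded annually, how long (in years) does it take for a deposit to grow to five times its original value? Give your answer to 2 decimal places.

21.35 years

(1 + 0.0783)^t = 5.
t = ln 5 / ln(1 + 0.0783) ≈ 1.6094/0.0753857 ≈ 21.3494.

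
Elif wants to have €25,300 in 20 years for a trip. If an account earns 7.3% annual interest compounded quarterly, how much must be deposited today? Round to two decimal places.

Growth factor = (1 + 0.01825)^80 ≈ 4.2496533024.
P = 25,300/4.2496533024 ≈ 5,953.4268.

€5,953.43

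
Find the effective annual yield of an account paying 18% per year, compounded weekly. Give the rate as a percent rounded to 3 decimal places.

One year is 52 periods at 0.00346154 each: (1 + 0.00346154)^52 ≈ 1.196845.
EAR = 1.196845 − 1 ≈ 19.68453%.

19.685%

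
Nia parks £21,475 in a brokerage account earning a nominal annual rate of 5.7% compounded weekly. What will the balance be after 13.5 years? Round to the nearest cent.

Growth factor = (1 + 0.057/52)^702 ≈ 2.1577770813.
A ≈ 21,475 × 2.1577770813 ≈ 46,338.2628.

£46,338.26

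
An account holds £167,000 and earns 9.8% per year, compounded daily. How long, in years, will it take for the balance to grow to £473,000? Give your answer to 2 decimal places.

10.62 years

(1 + 0.000268493)^(365t) = 473,000/167,000 = 2.8323.
365t·ln(1 + 0.000268493) = ln(2.8323); 365t = 1.0411/0.000268457 ≈ 3878.0927.
t ≈ 10.6249 years.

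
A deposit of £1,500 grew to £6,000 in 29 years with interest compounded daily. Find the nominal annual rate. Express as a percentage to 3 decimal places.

(1 + r/365)^10585 = 6,000/1,500 = 4.
1 + r/365 = 4^(1/10585) ≈ 1.000131, so r/365 ≈ 0.000130976.
r ≈ 365·0.000130976 = 4.78064%.

4.781%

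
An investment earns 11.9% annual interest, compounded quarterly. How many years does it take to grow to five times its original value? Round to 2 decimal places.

13.72 years

(1 + 0.02975)^(4t) = 5.
4t = ln 5 / ln(1 + 0.02975) ≈ 1.6094/0.0293161 ≈ 54.8995.
t ≈ 13.7249.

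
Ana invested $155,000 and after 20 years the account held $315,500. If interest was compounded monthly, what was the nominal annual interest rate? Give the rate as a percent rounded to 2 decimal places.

3.56%

(1 + r/12)^240 = 315,500/155,000 = 2.03548.
1 + r/12 = 2.03548^(1/240) ≈ 1.002966, so r/12 ≈ 0.00296578.
r ≈ 12·0.00296578 = 3.55893%.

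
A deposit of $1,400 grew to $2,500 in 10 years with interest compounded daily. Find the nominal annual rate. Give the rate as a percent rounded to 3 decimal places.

5.799%

The 3650-period growth factor is 2,500/1,400 = 1.78571.
r/365 = 1.78571^(1/3650) − 1 ≈ 0.000158867, so r ≈ 365·0.000158867 = 5.79865%.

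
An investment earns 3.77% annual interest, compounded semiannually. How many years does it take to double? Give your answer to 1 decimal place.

18.6 years

(1 + 0.01885)^(2t) = 2.
2t = ln 2 / ln(1 + 0.01885) ≈ 0.69315/0.0186745 ≈ 37.1172.
t ≈ 18.5586.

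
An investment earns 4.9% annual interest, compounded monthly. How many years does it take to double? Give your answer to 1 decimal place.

14.2 years

(1 + 0.00408333)^(12t) = 2.
12t = ln 2 / ln(1 + 0.00408333) ≈ 0.69315/0.00407502 ≈ 170.0967.
t ≈ 14.1747.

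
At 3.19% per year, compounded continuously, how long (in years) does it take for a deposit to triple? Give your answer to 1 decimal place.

e^(0.0319t) = 3, so 0.0319t = ln 3 ≈ 1.0986.
t ≈ 1.0986/0.0319 ≈ 34.4393.

34.4 years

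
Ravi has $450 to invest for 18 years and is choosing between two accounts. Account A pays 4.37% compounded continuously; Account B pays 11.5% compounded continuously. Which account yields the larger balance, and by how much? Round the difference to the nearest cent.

Account A growth factor: e^(0.0437·18) = e^0.7866 ≈ 2.1959176; balance ≈ 988.1629.
Account B growth factor: e^(0.115·18) = e^2.07 ≈ 7.924823118; balance ≈ 3,566.1704.
Account B is larger by 2,578.0075.

Account B, by $2,578.01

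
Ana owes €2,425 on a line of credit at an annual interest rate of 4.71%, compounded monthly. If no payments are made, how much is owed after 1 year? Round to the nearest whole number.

Periodic rate = 4.71%/12 = 0.003925; periods = 12·1 = 12.
A = 2,425·(1 + 0.003925)^12 ≈ 2,425·1.048130192 ≈ 2,541.7157.

€2,542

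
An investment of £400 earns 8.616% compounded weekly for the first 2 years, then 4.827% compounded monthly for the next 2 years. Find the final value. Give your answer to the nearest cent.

After 2 years at 8.616%: 400 × 1.18788854 ≈ 475.1554.
Then 2 years at 4.827%: 475.1554 × 1.10114038 ≈ 523.2128.

£523.21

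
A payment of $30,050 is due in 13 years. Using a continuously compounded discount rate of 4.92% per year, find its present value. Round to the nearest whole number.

P = A·e^(−rt) = 30,050·e^(−0.6396).
e^(−0.6396) ≈ 0.5275033832, so P ≈ 15,851.4767.

$15,851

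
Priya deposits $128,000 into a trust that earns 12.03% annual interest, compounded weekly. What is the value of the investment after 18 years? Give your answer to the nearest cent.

$1,113,127.98

Growth factor = (1 + 0.1203/52)^936 ≈ 8.696312381859.
A ≈ 128,000 × 8.696312381859 ≈ 1,113,127.9849.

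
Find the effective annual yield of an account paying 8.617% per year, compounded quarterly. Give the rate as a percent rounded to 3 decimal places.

8.899%

EAR = (1 + 8.617%/4)^4 − 1 = (1 + 0.0215425)^4 − 1.
(1 + 0.0215425)^4 ≈ 1.088995, so EAR ≈ 8.89947%.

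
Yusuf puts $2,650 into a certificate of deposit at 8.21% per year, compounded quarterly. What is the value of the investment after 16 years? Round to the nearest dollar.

$9,727

Growth factor = (1 + 0.020525)^64 ≈ 3.670400737.
A ≈ 2,650 × 3.670400737 ≈ 9,726.5620.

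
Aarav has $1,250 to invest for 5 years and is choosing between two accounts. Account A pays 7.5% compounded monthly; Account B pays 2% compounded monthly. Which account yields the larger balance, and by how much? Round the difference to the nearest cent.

Account A growth factor: (1 + 0.00625)^60 ≈ 1.453294408; balance ≈ 1,816.6180.
Account B growth factor: (1 + 0.02/12)^60 ≈ 1.105078927; balance ≈ 1,381.3487.
Account A is larger by 435.2694.

Account A, by $435.27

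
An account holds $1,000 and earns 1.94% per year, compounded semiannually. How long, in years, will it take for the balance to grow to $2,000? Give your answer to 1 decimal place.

35.9 years

We need (1 + 0.0097)^(2t) = 2, so 2t = ln 2 / ln 1.0097 ≈ 71.8045.
t ≈ 71.8045/2 = 35.9022 years.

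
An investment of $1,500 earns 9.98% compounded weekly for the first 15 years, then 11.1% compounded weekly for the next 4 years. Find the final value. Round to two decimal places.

Phase 1: 1,500·(1 + 0.0998/52)^780 ≈ 6,692.7871.
Phase 2: 6,692.7871·(1 + 0.111/52)^208 ≈ 10,428.6538.

$10,428.65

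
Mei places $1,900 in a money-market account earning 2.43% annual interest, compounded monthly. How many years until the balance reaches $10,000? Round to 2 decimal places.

(1 + 0.002025)^(12t) = 10,000/1,900 = 5.2632.
12t·ln(1 + 0.002025) = ln(5.2632); 12t = 1.6607/0.00202295 ≈ 820.9443.
t ≈ 68.4120 years.

68.41 years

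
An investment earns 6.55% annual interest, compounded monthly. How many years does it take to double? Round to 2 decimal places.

10.61 years

(1 + 0.00545833)^(12t) = 2.
12t = ln 2 / ln(1 + 0.00545833) ≈ 0.69315/0.00544349 ≈ 127.3351.
t ≈ 10.6113.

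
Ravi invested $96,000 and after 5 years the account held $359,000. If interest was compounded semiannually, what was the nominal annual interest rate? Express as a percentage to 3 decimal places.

28.198%

The 10-period growth factor is 359,000/96,000 = 3.73958.
r/2 = 3.73958^(1/10) − 1 ≈ 0.140991, so r ≈ 2·0.140991 = 28.19825%.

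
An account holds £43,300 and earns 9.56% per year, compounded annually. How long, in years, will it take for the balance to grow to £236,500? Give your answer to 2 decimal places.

18.60 years

We need (1 + 0.0956)^t = 5.4619, so t = ln 5.4619 / ln 1.0956 ≈ 18.5953.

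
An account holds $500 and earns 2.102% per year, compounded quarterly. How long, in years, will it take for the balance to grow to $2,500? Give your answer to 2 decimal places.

76.77 years

(1 + 0.005255)^(4t) = 2,500/500 = 5.
4t·ln(1 + 0.005255) = ln(5); 4t = 1.6094/0.00524124 ≈ 307.0719.
t ≈ 76.7680 years.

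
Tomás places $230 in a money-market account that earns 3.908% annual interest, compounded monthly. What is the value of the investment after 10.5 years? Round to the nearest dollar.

Periodic rate = 3.908%/12 = 0.00325667; periods = 12·10.5 = 126.
A = 230·(1 + 0.03908/12)^126 ≈ 230·1.50632555 ≈ 346.4549.

$346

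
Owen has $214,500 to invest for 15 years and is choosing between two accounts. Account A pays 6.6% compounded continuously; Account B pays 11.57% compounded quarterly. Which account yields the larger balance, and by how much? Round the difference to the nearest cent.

A: e^(0.066·15) = e^0.99 ≈ 2.69123447235, so 214,500 × 2.69123447235 ≈ 577,269.7943.
B: (1 + 0.028925)^60 ≈ 5.533796311195, so 214,500 × 5.533796311195 ≈ 1,186,999.3088.
Difference ≈ 609,729.5144 in favor of B.

Account B, by $609,729.51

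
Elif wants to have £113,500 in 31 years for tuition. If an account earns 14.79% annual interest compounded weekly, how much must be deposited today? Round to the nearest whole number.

£1,166

Periodic rate = 14.79%/52 = 0.00284423; 1612 periods.
P = 113,500/(1 + 0.1479/52)^1612 ≈ 113,500/97.3577248782 ≈ 1,165.8037.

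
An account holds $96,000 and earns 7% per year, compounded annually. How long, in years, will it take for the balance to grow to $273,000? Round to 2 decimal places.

15.45 years

(1 + 0.07)^t = 273,000/96,000 = 2.8438.
t·ln(1 + 0.07) = ln(2.8438); t = 1.0451/0.0676586 ≈ 15.4470.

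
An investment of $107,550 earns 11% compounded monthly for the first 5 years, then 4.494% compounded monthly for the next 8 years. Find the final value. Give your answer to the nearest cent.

After 5 years at 11%: 107,550 × 1.72891573045 ≈ 185,944.8868.
Then 8 years at 4.494%: 185,944.8868 × 1.43167984963 ≈ 266,213.5476.

$266,213.55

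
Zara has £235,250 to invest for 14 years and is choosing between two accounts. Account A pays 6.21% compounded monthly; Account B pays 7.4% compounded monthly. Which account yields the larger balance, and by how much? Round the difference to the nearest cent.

Account A growth factor: (1 + 0.005175)^168 ≈ 2.38013726057; balance ≈ 559,927.2905.
Account B growth factor: (1 + 0.074/12)^168 ≈ 2.80897244487; balance ≈ 660,810.7677.
Account B is larger by 100,883.4771.

Account B, by £100,883.48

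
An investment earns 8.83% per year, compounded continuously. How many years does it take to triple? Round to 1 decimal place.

12.4 years

e^(0.0883t) = 3, so 0.0883t = ln 3 ≈ 1.0986.
t ≈ 1.0986/0.0883 ≈ 12.4418.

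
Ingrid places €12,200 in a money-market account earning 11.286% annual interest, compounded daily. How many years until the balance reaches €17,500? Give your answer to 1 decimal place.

We need (1 + 0.000309205)^(365t) = 1.4344, so 365t = ln 1.4344 / ln 1.000309 ≈ 1166.9285.
t ≈ 1166.9285/365 = 3.1971 years.

3.2 years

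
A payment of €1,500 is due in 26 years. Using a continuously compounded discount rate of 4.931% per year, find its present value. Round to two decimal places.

€416.20

P = A·e^(−rt) = 1,500·e^(−1.28206).
e^(−1.28206) ≈ 0.2774651331, so P ≈ 416.1977.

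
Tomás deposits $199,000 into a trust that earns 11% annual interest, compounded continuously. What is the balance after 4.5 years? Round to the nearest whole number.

$326,459

A = P·e^(rt) = 199,000·e^(0.11·4.5) = 199,000·e^0.495.
e^0.495 ≈ 1.64049823906, so A ≈ 326,459.1496.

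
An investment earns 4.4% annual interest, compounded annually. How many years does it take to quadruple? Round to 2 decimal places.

(1 + 0.044)^t = 4.
t = ln 4 / ln(1 + 0.044) ≈ 1.3863/0.0430595 ≈ 32.1949.

32.19 years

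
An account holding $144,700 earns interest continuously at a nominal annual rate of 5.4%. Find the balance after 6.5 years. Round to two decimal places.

A = P·e^(rt) = 144,700·e^(0.054·6.5) = 144,700·e^0.351.
e^0.351 ≈ 1.42048732591, so A ≈ 205,544.5161.

$205,544.52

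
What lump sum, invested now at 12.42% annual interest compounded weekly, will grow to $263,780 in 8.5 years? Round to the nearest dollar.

$91,898

Periodic rate = 12.42%/52 = 0.00238846; 442 periods.
P = 263,780/(1 + 0.1242/52)^442 ≈ 263,780/2.8703708989 ≈ 91,897.5315.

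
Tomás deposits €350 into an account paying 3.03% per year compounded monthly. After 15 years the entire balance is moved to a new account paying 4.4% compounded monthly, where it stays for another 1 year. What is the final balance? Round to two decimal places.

€575.81

After 15 years at 3.03%: 350 × 1.5744833 ≈ 551.0692.
Then 1 years at 4.4%: 551.0692 × 1.04489827 ≈ 575.8112.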